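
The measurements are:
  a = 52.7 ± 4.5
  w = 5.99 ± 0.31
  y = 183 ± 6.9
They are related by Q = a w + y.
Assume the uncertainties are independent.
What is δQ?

32.3

Let p = a·w = 316. δp/p = √((1·δa/a)² + (1·δw/w)²) = √(0.00729 + 0.00268) = 0.0998, so δp = 31.5.
Q = p + y: δQ = √(δp² + δy²) = √(993 + 47.6) = 32.3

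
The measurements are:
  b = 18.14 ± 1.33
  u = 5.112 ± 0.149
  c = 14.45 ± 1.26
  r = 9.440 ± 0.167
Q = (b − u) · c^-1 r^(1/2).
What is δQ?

0.374

Let w = b − u = 13.03. δw = √(δb² + δu²) = √(1.77 + 0.0222) = 1.34, so δw/w = 0.103.
Q is then a monomial in w, c, r:
δQ/Q = √((δw/w)² + (-1·δc/c)² + (½·δr/r)²) = √(0.0106 + 0.00760 + 7.82e-05) = 0.135
Q = 2.770, so δQ = 0.135 × 2.770 = 0.374.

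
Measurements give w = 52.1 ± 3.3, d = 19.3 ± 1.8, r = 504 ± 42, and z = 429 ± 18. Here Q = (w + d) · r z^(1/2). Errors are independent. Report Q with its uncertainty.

(7.45 ± 0.751) × 10^5

Let u = w + d = 71.4. δu = √(δw² + δd²) = √(10.9 + 3.24) = 3.76, so δu/u = 0.0526.
Q is then a monomial in u, r, z:
δQ/Q = √((δu/u)² + (1·δr/r)² + (½·δz/z)²) = √(0.00277 + 0.00694 + 0.000440) = 0.101
Q = 7.45e+05, so δQ = 0.101 × 7.45e+05 = 75100.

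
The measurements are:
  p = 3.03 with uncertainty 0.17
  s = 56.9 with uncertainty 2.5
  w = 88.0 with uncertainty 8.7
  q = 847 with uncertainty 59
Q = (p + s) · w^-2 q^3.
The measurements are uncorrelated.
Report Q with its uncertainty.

Let u = p + s = 59.9. δu = √(δp² + δs²) = √(0.0289 + 6.25) = 2.51, so δu/u = 0.0418.
Q is then a monomial in u, w, q:
δQ/Q = √((δu/u)² + (-2·δw/w)² + (3·δq/q)²) = √(0.00175 + 0.0391 + 0.0437) = 0.291
Q = 4.7e+06, so δQ = 0.291 × 4.7e+06 = 1.37e+06.

(4.70 ± 1.37) × 10^6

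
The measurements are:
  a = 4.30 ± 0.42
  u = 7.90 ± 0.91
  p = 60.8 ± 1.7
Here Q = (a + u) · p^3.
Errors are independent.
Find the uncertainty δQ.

Let w = a + u = 12.2. δw = √(δa² + δu²) = √(0.176 + 0.828) = 1.00, so δw/w = 0.0822.
Q is then a monomial in w, p:
δQ/Q = √((δw/w)² + (3·δp/p)²) = √(0.00675 + 0.00704) = 0.117
Q = 2.74e+06, so δQ = 0.117 × 2.74e+06 = 3.22e+05.

3.22e+05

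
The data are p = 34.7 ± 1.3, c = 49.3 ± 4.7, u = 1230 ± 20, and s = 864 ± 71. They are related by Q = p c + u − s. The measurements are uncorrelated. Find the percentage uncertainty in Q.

Let w = p·c = 1710. δw/w = √((1·δp/p)² + (1·δc/c)²) = √(0.00140 + 0.00909) = 0.102, so δw = 175.
Q = w + u − s: δQ = √(δw² + δu² + δs²) = √(30700 + 400 + 5040) = 190
Q = 2080, so δQ/Q = 190/2080 = 0.0916.

9.16%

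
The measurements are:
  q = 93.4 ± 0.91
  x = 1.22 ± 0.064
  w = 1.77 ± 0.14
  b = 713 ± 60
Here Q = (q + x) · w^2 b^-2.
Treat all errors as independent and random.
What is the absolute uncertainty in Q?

Let u = q + x = 94.6. δu = √(δq² + δx²) = √(0.828 + 0.00410) = 0.912, so δu/u = 0.00964.
Q is then a monomial in u, w, b:
δQ/Q = √((δu/u)² + (2·δw/w)² + (-2·δb/b)²) = √(9.3e-05 + 0.0250 + 0.0283) = 0.231
Q = 0.000583, so δQ = 0.231 × 0.000583 = 0.000135.

0.000135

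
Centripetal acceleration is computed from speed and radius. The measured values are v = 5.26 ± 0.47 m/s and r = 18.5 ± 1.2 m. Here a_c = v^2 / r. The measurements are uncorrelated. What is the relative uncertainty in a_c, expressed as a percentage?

19.0%

For a monomial a_c ∝ v^2, r^-1, fractional errors add in quadrature:
  (2·δv/v)² = (2×0.0894)² = 0.0319;  (-1·δr/r)² = (-1×0.0649)² = 0.00421
δa_c/a_c = √(0.0361) = 0.190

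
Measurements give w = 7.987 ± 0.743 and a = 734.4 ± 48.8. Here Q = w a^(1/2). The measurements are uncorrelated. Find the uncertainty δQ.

Since Q is a product/quotient, work with relative uncertainties:
  (1·δw/w)² = (1×0.0930)² = 0.00865;  (½·δa/a)² = (0.5×0.0664)² = 0.00110
δQ/Q = √(0.00976) = 0.0988
Q = 216.4, so δQ = 0.0988 × 216.4 = 21.4.

21.4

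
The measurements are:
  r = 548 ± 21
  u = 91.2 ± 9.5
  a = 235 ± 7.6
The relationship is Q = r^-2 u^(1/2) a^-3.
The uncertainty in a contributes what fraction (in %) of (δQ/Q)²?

52.3%

(δQ/Q)² = (-2·δr/r)² + (½·δu/u)² + (-3·δa/a)²
  r term: (-2×0.0383)² = 0.00587
  u term: (0.5×0.104)² = 0.00271
  a term: (-3×0.0323)² = 0.00941
Total = 0.0180. Share from a = 0.00941/0.0180 = 0.523.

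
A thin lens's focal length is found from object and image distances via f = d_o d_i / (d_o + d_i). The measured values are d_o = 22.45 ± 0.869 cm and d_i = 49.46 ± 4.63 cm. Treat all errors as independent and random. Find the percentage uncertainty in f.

3.95%

∂f/∂d_o = (d_i/(d_o+d_i))² = 0.473;  ∂f/∂d_i = (d_o/(d_o+d_i))² = 0.0975
δf = √((∂f/∂d_o · δd_o)² + (∂f/∂d_i · δd_i)²) = √(0.169 + 0.204) = 0.610 cm
f = 15.44 cm, so δf/f = 0.610/15.44 = 0.0395.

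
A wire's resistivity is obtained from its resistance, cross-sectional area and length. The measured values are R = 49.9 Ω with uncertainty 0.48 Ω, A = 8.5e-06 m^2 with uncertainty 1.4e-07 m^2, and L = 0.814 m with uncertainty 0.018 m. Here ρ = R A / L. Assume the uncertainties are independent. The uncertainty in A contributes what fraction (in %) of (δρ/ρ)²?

(δρ/ρ)² = (1·δR/R)² + (1·δA/A)² + (-1·δL/L)²
  R term: (1×0.00962)² = 9.25e-05
  A term: (1×0.0165)² = 0.000271
  L term: (-1×0.0221)² = 0.000489
Total = 0.000853. Share from A = 0.000271/0.000853 = 0.318.

31.8%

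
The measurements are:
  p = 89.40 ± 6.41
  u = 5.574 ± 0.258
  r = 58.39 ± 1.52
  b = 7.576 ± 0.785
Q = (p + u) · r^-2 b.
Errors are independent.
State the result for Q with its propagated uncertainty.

Let w = p + u = 94.97. δw = √(δp² + δu²) = √(41.1 + 0.0666) = 6.42, so δw/w = 0.0675.
Q is then a monomial in w, r, b:
δQ/Q = √((δw/w)² + (-2·δr/r)² + (1·δb/b)²) = √(0.00456 + 0.00271 + 0.0107) = 0.134
Q = 0.2110, so δQ = 0.134 × 0.2110 = 0.0283.

0.2110 ± 0.0283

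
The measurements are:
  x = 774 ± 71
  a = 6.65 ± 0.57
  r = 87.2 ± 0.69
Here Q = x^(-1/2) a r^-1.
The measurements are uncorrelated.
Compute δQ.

Each factor contributes (exponent × relative error)² to (δQ/Q)²:
  (−½·δx/x)² = (-0.5×0.0917)² = 0.00210;  (1·δa/a)² = (1×0.0857)² = 0.00735;  (-1·δr/r)² = (-1×0.00791)² = 6.26e-05
δQ/Q = √(0.00951) = 0.0975
Q = 0.00274, so δQ = 0.0975 × 0.00274 = 0.000267.

0.000267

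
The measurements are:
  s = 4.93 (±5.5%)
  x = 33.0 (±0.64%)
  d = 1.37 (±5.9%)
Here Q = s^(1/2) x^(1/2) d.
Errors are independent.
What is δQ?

1.14

Each factor contributes (exponent × relative error)² to (δQ/Q)²:
  (½·δs/s)² = (0.5×0.0550)² = 0.000756;  (½·δx/x)² = (0.5×0.00640)² = 1.02e-05;  (1·δd/d)² = (1×0.0590)² = 0.00348
δQ/Q = √(0.00425) = 0.0652
Q = 17.5, so δQ = 0.0652 × 17.5 = 1.14.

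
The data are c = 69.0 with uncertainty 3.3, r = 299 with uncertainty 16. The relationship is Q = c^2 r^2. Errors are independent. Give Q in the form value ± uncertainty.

(4.26 ± 0.611) × 10^8

Since Q is a product/quotient, work with relative uncertainties:
  (2·δc/c)² = (2×0.0478)² = 0.00915;  (2·δr/r)² = (2×0.0535)² = 0.0115
δQ/Q = √(0.0206) = 0.144
Q = 4.26e+08, so δQ = 0.144 × 4.26e+08 = 6.11e+07.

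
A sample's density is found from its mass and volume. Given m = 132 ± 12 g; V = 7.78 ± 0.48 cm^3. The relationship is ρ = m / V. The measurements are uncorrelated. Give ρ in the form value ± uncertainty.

Since ρ is a product/quotient, work with relative uncertainties:
  (1·δm/m)² = (1×0.0909)² = 0.00826;  (-1·δV/V)² = (-1×0.0617)² = 0.00381
δρ/ρ = √(0.0121) = 0.110
ρ = 17.0 g/cm^3, so δρ = 0.110 × 17.0 = 1.86 g/cm^3.

17.0 ± 1.86 g/cm^3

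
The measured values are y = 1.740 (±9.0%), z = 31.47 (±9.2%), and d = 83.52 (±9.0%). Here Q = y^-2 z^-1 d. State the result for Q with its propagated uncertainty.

Since Q is a product/quotient, work with relative uncertainties:
  (-2·δy/y)² = (-2×0.0900)² = 0.0324;  (-1·δz/z)² = (-1×0.0920)² = 0.00846;  (1·δd/d)² = (1×0.0900)² = 0.00810
δQ/Q = √(0.0490) = 0.221
Q = 0.8766, so δQ = 0.221 × 0.8766 = 0.194.

0.8766 ± 0.194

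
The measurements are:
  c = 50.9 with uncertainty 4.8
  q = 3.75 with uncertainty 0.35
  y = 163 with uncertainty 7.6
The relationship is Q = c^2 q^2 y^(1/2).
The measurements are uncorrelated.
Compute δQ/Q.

0.266

Relative error in a monomial: (δQ/Q)² = Σ (nᵢ · δxᵢ/xᵢ)².
  (2·δc/c)² = (2×0.0943)² = 0.0356;  (2·δq/q)² = (2×0.0933)² = 0.0348;  (½·δy/y)² = (0.5×0.0466)² = 0.000543
δQ/Q = √(0.0710) = 0.266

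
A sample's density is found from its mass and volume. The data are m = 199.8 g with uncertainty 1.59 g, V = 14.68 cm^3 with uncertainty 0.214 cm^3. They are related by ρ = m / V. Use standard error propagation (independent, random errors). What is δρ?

0.226 g/cm^3

Each factor contributes (exponent × relative error)² to (δρ/ρ)²:
  (1·δm/m)² = (1×0.00796)² = 6.33e-05;  (-1·δV/V)² = (-1×0.0146)² = 0.000213
δρ/ρ = √(0.000276) = 0.0166
ρ = 13.61 g/cm^3, so δρ = 0.0166 × 13.61 = 0.226 g/cm^3.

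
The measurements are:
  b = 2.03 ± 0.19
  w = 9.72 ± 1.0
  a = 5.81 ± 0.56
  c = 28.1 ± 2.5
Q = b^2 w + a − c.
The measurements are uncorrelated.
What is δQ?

Let p = b^2·w = 40.1. δp/p = √((2·δb/b)² + (1·δw/w)²) = √(0.0350 + 0.0106) = 0.214, so δp = 8.56.
Q = p + a − c: δQ = √(δp² + δa² + δc²) = √(73.2 + 0.314 + 6.25) = 8.93

8.93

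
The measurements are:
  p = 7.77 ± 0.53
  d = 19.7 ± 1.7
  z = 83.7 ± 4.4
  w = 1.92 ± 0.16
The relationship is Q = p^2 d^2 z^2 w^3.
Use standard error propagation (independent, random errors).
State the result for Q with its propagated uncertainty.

(1.16 ± 0.406) × 10^9

Relative error in a monomial: (δQ/Q)² = Σ (nᵢ · δxᵢ/xᵢ)².
  (2·δp/p)² = (2×0.0682)² = 0.0186;  (2·δd/d)² = (2×0.0863)² = 0.0298;  (2·δz/z)² = (2×0.0526)² = 0.0111;  (3·δw/w)² = (3×0.0833)² = 0.0625
δQ/Q = √(0.122) = 0.349
Q = 1.16e+09, so δQ = 0.349 × 1.16e+09 = 4.06e+08.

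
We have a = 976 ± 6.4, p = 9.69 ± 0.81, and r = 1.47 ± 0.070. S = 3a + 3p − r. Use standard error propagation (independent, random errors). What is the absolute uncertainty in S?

S is a linear combination, so absolute uncertainties add in quadrature:
  (3·δa)² = 369;  (3·δp)² = 5.90;  (δr)² = 0.00490
δS = √(375) = 19.4

19.4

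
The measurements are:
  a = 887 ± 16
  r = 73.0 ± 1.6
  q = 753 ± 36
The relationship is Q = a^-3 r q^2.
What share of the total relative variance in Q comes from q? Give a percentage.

72.8%

(δQ/Q)² = (-3·δa/a)² + (1·δr/r)² + (2·δq/q)²
  a term: (-3×0.0180)² = 0.00293
  r term: (1×0.0219)² = 0.000480
  q term: (2×0.0478)² = 0.00914
Total = 0.0126. Share from q = 0.00914/0.0126 = 0.728.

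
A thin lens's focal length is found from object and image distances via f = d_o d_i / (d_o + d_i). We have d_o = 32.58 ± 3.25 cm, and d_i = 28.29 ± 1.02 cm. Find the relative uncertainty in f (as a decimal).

0.0502

∂f/∂d_o = (d_i/(d_o+d_i))² = 0.216;  ∂f/∂d_i = (d_o/(d_o+d_i))² = 0.286
δf = √((∂f/∂d_o · δd_o)² + (∂f/∂d_i · δd_i)²) = √(0.493 + 0.0854) = 0.760 cm
f = 15.14 cm, so δf/f = 0.760/15.14 = 0.0502.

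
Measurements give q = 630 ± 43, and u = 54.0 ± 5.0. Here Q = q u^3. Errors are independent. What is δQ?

2.84e+07

Q is a product of powers, so relative uncertainties combine in quadrature:
  (1·δq/q)² = (1×0.0683)² = 0.00466;  (3·δu/u)² = (3×0.0926)² = 0.0772
δQ/Q = √(0.0818) = 0.286
Q = 9.92e+07, so δQ = 0.286 × 9.92e+07 = 2.84e+07.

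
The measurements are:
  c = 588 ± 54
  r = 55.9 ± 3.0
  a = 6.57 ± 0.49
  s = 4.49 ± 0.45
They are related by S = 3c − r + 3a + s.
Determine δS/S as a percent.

9.35%

Absolute uncertainties add in quadrature for a linear combination:
  (3·δc)² = 26200;  (δr)² = 9.00;  (3·δa)² = 2.16;  (δs)² = 0.203
δS = √(26300) = 162
S = 1730, so δS/S = 162/1730 = 0.0935.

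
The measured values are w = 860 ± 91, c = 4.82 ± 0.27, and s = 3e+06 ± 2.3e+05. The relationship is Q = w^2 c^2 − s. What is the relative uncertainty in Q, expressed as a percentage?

29.1%

Let p = w^2·c^2 = 1.72e+07. δp/p = √((2·δw/w)² + (2·δc/c)²) = √(0.0448 + 0.0126) = 0.239, so δp = 4.11e+06.
Q = p − s: δQ = √(δp² + δs²) = √(1.69e+13 + 5.29e+10) = 4.12e+06
Q = 1.42e+07, so δQ/Q = 4.12e+06/1.42e+07 = 0.291.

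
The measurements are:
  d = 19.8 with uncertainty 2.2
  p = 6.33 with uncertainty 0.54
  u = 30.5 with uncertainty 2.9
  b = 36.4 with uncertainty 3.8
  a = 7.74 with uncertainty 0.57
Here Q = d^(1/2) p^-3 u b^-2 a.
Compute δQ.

0.00111

Since Q is a product/quotient, work with relative uncertainties:
  (½·δd/d)² = (0.5×0.111)² = 0.00309;  (-3·δp/p)² = (-3×0.0853)² = 0.0655;  (1·δu/u)² = (1×0.0951)² = 0.00904;  (-2·δb/b)² = (-2×0.104)² = 0.0436;  (1·δa/a)² = (1×0.0736)² = 0.00542
δQ/Q = √(0.127) = 0.356
Q = 0.00313, so δQ = 0.356 × 0.00313 = 0.00111.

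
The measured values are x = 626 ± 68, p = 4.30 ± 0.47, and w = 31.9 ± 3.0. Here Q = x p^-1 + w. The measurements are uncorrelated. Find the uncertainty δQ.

22.6

Let h = x·p^-1 = 146. δh/h = √((1·δx/x)² + (-1·δp/p)²) = √(0.0118 + 0.0119) = 0.154, so δh = 22.4.
Q = h + w: δQ = √(δh² + δw²) = √(503 + 9.00) = 22.6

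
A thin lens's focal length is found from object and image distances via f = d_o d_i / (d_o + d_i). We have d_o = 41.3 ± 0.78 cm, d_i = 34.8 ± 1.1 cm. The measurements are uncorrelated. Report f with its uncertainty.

∂f/∂d_o = (d_i/(d_o+d_i))² = 0.209;  ∂f/∂d_i = (d_o/(d_o+d_i))² = 0.295
δf = √((∂f/∂d_o · δd_o)² + (∂f/∂d_i · δd_i)²) = √(0.0266 + 0.105) = 0.363 cm
f = 18.9 cm.

18.9 ± 0.363 cm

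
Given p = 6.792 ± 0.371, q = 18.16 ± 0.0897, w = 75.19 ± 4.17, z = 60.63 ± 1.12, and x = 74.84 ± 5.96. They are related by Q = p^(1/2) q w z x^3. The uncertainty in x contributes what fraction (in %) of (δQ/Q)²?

(δQ/Q)² = (½·δp/p)² + (1·δq/q)² + (1·δw/w)² + (1·δz/z)² + (3·δx/x)²
  p term: (0.5×0.0546)² = 0.000746
  q term: (1×0.00494)² = 2.44e-05
  w term: (1×0.0555)² = 0.00308
  z term: (1×0.0185)² = 0.000341
  x term: (3×0.0796)² = 0.0571
Total = 0.0613. Share from x = 0.0571/0.0613 = 0.932.

93.2%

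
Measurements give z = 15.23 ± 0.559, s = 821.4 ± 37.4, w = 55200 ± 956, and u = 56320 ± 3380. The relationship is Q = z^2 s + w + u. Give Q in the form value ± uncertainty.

302000 ± 16800

Let p = z^2·s = 190500. δp/p = √((2·δz/z)² + (1·δs/s)²) = √(0.00539 + 0.00207) = 0.0864, so δp = 16500.
Q = p + w + u: δQ = √(δp² + δw² + δu²) = √(2.71e+08 + 9.14e+05 + 1.14e+07) = 16800
Q = 302000.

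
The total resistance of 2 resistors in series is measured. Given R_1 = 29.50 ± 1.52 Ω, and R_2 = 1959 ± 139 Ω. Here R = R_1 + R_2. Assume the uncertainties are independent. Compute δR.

139 Ω

For a sum/difference, combine absolute errors in quadrature:
  (δR_1)² = 2.31;  (δR_2)² = 19300
δR = √(19300) = 139 Ω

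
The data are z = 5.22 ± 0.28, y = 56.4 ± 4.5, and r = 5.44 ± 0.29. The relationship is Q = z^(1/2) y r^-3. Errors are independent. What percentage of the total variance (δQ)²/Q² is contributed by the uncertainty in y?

(δQ/Q)² = (½·δz/z)² + (1·δy/y)² + (-3·δr/r)²
  z term: (0.5×0.0536)² = 0.000719
  y term: (1×0.0798)² = 0.00637
  r term: (-3×0.0533)² = 0.0256
Total = 0.0327. Share from y = 0.00637/0.0327 = 0.195.

19.5%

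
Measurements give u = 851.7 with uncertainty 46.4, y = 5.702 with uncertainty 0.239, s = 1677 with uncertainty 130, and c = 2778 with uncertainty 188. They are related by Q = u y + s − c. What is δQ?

405

Let p = u·y = 4856. δp/p = √((1·δu/u)² + (1·δy/y)²) = √(0.00297 + 0.00176) = 0.0687, so δp = 334.
Q = p + s − c: δQ = √(δp² + δs² + δc²) = √(1.11e+05 + 16900 + 35300) = 405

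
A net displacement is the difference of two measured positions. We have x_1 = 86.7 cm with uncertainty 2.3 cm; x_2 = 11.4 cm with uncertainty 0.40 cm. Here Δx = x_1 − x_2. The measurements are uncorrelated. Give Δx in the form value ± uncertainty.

Absolute uncertainties add in quadrature for a linear combination:
  (δx_1)² = 5.29;  (δx_2)² = 0.160
δΔx = √(5.45) = 2.33 cm
Δx = 75.3 cm.

75.3 ± 2.33 cm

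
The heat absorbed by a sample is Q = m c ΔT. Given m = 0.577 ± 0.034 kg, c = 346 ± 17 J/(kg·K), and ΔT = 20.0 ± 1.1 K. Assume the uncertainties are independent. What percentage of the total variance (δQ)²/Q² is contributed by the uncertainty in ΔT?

(δQ/Q)² = (1·δm/m)² + (1·δc/c)² + (1·δΔT/ΔT)²
  m term: (1×0.0589)² = 0.00347
  c term: (1×0.0491)² = 0.00241
  ΔT term: (1×0.0550)² = 0.00303
Total = 0.00891. Share from ΔT = 0.00303/0.00891 = 0.339.

33.9%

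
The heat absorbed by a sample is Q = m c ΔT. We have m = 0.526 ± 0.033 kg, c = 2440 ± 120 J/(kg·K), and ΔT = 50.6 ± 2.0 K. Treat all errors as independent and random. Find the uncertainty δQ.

5780 J

Each factor contributes (exponent × relative error)² to (δQ/Q)²:
  (1·δm/m)² = (1×0.0627)² = 0.00394;  (1·δc/c)² = (1×0.0492)² = 0.00242;  (1·δΔT/ΔT)² = (1×0.0395)² = 0.00156
δQ/Q = √(0.00792) = 0.0890
Q = 64900 J, so δQ = 0.0890 × 64900 = 5780 J.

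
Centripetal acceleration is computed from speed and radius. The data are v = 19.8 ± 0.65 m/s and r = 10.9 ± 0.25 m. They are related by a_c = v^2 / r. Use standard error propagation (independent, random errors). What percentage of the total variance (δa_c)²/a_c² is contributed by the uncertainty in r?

10.9%

(δa_c/a_c)² = (2·δv/v)² + (-1·δr/r)²
  v term: (2×0.0328)² = 0.00431
  r term: (-1×0.0229)² = 0.000526
Total = 0.00484. Share from r = 0.000526/0.00484 = 0.109.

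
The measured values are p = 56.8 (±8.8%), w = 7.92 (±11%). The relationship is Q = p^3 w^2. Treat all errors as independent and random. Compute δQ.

Relative error in a monomial: (δQ/Q)² = Σ (nᵢ · δxᵢ/xᵢ)².
  (3·δp/p)² = (3×0.0880)² = 0.0697;  (2·δw/w)² = (2×0.110)² = 0.0484
δQ/Q = √(0.118) = 0.344
Q = 1.15e+07, so δQ = 0.344 × 1.15e+07 = 3.95e+06.

3.95e+06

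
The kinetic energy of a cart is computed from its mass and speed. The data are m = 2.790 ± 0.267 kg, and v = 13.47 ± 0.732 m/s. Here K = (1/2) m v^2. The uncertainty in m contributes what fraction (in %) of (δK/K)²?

(δK/K)² = (1·δm/m)² + (2·δv/v)²
  m term: (1×0.0957)² = 0.00916
  v term: (2×0.0543)² = 0.0118
Total = 0.0210. Share from m = 0.00916/0.0210 = 0.437.

43.7%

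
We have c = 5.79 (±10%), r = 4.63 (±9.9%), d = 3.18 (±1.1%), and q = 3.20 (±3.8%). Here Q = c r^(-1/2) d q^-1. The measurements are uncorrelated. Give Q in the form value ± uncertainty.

For a monomial Q ∝ c, r^(-1/2), d, q^-1, fractional errors add in quadrature:
  (1·δc/c)² = (1×0.100)² = 0.0100;  (−½·δr/r)² = (-0.5×0.0990)² = 0.00245;  (1·δd/d)² = (1×0.0110)² = 0.000121;  (-1·δq/q)² = (-1×0.0380)² = 0.00144
δQ/Q = √(0.0140) = 0.118
Q = 2.67, so δQ = 0.118 × 2.67 = 0.317.

2.67 ± 0.317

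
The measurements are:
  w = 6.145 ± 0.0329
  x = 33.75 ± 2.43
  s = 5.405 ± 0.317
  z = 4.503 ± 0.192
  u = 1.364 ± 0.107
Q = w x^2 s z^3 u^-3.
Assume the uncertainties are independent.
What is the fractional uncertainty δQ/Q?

0.310

For a monomial Q ∝ w, x^2, s, z^3, u^-3, fractional errors add in quadrature:
  (1·δw/w)² = (1×0.00535)² = 2.87e-05;  (2·δx/x)² = (2×0.0720)² = 0.0207;  (1·δs/s)² = (1×0.0586)² = 0.00344;  (3·δz/z)² = (3×0.0426)² = 0.0164;  (-3·δu/u)² = (-3×0.0784)² = 0.0554
δQ/Q = √(0.0960) = 0.310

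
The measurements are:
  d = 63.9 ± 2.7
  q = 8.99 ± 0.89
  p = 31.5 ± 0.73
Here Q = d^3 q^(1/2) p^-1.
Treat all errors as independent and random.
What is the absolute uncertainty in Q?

For a monomial Q ∝ d^3, q^(1/2), p^-1, fractional errors add in quadrature:
  (3·δd/d)² = (3×0.0423)² = 0.0161;  (½·δq/q)² = (0.5×0.0990)² = 0.00245;  (-1·δp/p)² = (-1×0.0232)² = 0.000537
δQ/Q = √(0.0191) = 0.138
Q = 24800, so δQ = 0.138 × 24800 = 3430.

3430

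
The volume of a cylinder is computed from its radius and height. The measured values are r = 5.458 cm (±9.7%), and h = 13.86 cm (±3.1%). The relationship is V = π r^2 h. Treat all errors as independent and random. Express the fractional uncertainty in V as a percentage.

19.6%

Relative error in a monomial: (δV/V)² = Σ (nᵢ · δxᵢ/xᵢ)².
  (2·δr/r)² = (2×0.0970)² = 0.0376;  (1·δh/h)² = (1×0.0310)² = 0.000961
δV/V = √(0.0386) = 0.196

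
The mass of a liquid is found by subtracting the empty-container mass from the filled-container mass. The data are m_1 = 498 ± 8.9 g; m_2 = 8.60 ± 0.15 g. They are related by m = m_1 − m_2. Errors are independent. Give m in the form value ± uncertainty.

489 ± 8.90 g

m is a linear combination, so absolute uncertainties add in quadrature:
  (δm_1)² = 79.2;  (δm_2)² = 0.0225
δm = √(79.2) = 8.90 g
m = 489 g.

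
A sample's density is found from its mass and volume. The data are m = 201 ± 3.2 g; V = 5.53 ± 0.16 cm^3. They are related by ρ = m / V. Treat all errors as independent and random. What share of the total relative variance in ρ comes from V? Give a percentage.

(δρ/ρ)² = (1·δm/m)² + (-1·δV/V)²
  m term: (1×0.0159)² = 0.000253
  V term: (-1×0.0289)² = 0.000837
Total = 0.00109. Share from V = 0.000837/0.00109 = 0.768.

76.8%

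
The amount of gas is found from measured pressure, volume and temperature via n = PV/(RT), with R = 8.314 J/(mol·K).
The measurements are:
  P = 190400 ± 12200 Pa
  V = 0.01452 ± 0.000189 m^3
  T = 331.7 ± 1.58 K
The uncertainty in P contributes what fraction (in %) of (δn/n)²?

95.5%

(δn/n)² = (1·δP/P)² + (1·δV/V)² + (-1·δT/T)²
  P term: (1×0.0641)² = 0.00411
  V term: (1×0.0130)² = 0.000169
  T term: (-1×0.00476)² = 2.27e-05
Total = 0.00430. Share from P = 0.00411/0.00430 = 0.955.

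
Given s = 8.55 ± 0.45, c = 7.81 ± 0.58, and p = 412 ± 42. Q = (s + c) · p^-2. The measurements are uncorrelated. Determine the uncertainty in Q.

2.01e-05

Let u = s + c = 16.4. δu = √(δs² + δc²) = √(0.203 + 0.336) = 0.734, so δu/u = 0.0449.
Q is then a monomial in u, p:
δQ/Q = √((δu/u)² + (-2·δp/p)²) = √(0.00201 + 0.0416) = 0.209
Q = 9.64e-05, so δQ = 0.209 × 9.64e-05 = 2.01e-05.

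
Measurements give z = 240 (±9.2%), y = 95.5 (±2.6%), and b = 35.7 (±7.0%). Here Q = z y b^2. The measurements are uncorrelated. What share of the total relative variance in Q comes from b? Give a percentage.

(δQ/Q)² = (1·δz/z)² + (1·δy/y)² + (2·δb/b)²
  z term: (1×0.0920)² = 0.00846
  y term: (1×0.0260)² = 0.000676
  b term: (2×0.0700)² = 0.0196
Total = 0.0287. Share from b = 0.0196/0.0287 = 0.682.

68.2%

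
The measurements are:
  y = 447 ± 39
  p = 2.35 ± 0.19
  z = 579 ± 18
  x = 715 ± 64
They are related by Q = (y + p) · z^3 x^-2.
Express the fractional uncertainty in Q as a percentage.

22.0%

Let u = y + p = 449. δu = √(δy² + δp²) = √(1520 + 0.0361) = 39.0, so δu/u = 0.0868.
Q is then a monomial in u, z, x:
δQ/Q = √((δu/u)² + (3·δz/z)² + (-2·δx/x)²) = √(0.00753 + 0.00870 + 0.0320) = 0.220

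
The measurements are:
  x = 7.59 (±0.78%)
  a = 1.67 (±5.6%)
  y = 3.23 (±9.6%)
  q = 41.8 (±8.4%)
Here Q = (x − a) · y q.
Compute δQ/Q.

Let u = x − a = 5.92. δu = √(δx² + δa²) = √(0.00350 + 0.00875) = 0.111, so δu/u = 0.0187.
Q is then a monomial in u, y, q:
δQ/Q = √((δu/u)² + (1·δy/y)² + (1·δq/q)²) = √(0.000350 + 0.00922 + 0.00706) = 0.129

0.129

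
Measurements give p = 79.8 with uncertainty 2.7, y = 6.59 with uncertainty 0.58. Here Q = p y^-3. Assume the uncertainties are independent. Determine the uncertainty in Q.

0.0742

Q is a product of powers, so relative uncertainties combine in quadrature:
  (1·δp/p)² = (1×0.0338)² = 0.00114;  (-3·δy/y)² = (-3×0.0880)² = 0.0697
δQ/Q = √(0.0709) = 0.266
Q = 0.279, so δQ = 0.266 × 0.279 = 0.0742.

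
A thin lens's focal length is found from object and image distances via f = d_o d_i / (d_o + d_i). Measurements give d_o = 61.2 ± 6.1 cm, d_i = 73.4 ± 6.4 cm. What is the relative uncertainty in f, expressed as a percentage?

∂f/∂d_o = (d_i/(d_o+d_i))² = 0.297;  ∂f/∂d_i = (d_o/(d_o+d_i))² = 0.207
δf = √((∂f/∂d_o · δd_o)² + (∂f/∂d_i · δd_i)²) = √(3.29 + 1.75) = 2.25 cm
f = 33.4 cm, so δf/f = 2.25/33.4 = 0.0673.

6.73%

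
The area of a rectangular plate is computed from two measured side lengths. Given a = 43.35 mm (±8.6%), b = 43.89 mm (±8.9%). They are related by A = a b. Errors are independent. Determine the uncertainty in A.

235 mm^2

Each factor contributes (exponent × relative error)² to (δA/A)²:
  (1·δa/a)² = (1×0.0860)² = 0.00740;  (1·δb/b)² = (1×0.0890)² = 0.00792
δA/A = √(0.0153) = 0.124
A = 1903 mm^2, so δA = 0.124 × 1903 = 235 mm^2.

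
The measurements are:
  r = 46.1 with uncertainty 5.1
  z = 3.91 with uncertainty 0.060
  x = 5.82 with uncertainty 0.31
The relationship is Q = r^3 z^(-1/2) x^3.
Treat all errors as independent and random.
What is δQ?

3.6e+06

Since Q is a product/quotient, work with relative uncertainties:
  (3·δr/r)² = (3×0.111)² = 0.110;  (−½·δz/z)² = (-0.5×0.0153)² = 5.89e-05;  (3·δx/x)² = (3×0.0533)² = 0.0255
δQ/Q = √(0.136) = 0.368
Q = 9.77e+06, so δQ = 0.368 × 9.77e+06 = 3.6e+06.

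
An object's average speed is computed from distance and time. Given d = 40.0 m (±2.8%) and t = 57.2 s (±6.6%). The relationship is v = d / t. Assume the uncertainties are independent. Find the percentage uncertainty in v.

7.17%

Since v is a product/quotient, work with relative uncertainties:
  (1·δd/d)² = (1×0.0280)² = 0.000784;  (-1·δt/t)² = (-1×0.0660)² = 0.00436
δv/v = √(0.00514) = 0.0717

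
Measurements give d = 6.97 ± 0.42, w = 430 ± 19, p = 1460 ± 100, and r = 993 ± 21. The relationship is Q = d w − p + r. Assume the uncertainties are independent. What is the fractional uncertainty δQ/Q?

Let h = d·w = 3000. δh/h = √((1·δd/d)² + (1·δw/w)²) = √(0.00363 + 0.00195) = 0.0747, so δh = 224.
Q = h − p + r: δQ = √(δh² + δp² + δr²) = √(50200 + 10000 + 441) = 246
Q = 2530, so δQ/Q = 246/2530 = 0.0973.

0.0973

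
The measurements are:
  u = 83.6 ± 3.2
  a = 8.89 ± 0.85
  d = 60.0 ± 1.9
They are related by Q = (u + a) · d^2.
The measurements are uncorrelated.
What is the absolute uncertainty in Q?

24200

Let w = u + a = 92.5. δw = √(δu² + δa²) = √(10.2 + 0.722) = 3.31, so δw/w = 0.0358.
Q is then a monomial in w, d:
δQ/Q = √((δw/w)² + (2·δd/d)²) = √(0.00128 + 0.00401) = 0.0728
Q = 3.33e+05, so δQ = 0.0728 × 3.33e+05 = 24200.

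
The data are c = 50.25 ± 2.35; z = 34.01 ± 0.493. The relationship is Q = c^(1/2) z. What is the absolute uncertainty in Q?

6.63

For a monomial Q ∝ c^(1/2), z, fractional errors add in quadrature:
  (½·δc/c)² = (0.5×0.0468)² = 0.000547;  (1·δz/z)² = (1×0.0145)² = 0.000210
δQ/Q = √(0.000757) = 0.0275
Q = 241.1, so δQ = 0.0275 × 241.1 = 6.63.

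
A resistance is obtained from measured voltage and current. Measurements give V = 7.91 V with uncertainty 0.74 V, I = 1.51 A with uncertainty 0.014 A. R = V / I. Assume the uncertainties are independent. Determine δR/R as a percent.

Products/powers → add relative errors in quadrature, weighted by exponent:
  (1·δV/V)² = (1×0.0936)² = 0.00875;  (-1·δI/I)² = (-1×0.00927)² = 8.6e-05
δR/R = √(0.00884) = 0.0940

9.40%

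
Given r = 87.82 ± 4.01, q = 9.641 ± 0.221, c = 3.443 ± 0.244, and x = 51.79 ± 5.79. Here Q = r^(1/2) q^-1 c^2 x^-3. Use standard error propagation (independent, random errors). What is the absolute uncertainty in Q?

3.03e-05

Since Q is a product/quotient, work with relative uncertainties:
  (½·δr/r)² = (0.5×0.0457)² = 0.000521;  (-1·δq/q)² = (-1×0.0229)² = 0.000525;  (2·δc/c)² = (2×0.0709)² = 0.0201;  (-3·δx/x)² = (-3×0.112)² = 0.112
δQ/Q = √(0.134) = 0.366
Q = 8.295e-05, so δQ = 0.366 × 8.295e-05 = 3.03e-05.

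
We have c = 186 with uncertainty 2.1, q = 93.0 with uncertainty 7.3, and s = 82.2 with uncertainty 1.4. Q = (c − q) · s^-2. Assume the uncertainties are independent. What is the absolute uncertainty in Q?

0.00122

Let u = c − q = 93.0. δu = √(δc² + δq²) = √(4.41 + 53.3) = 7.60, so δu/u = 0.0817.
Q is then a monomial in u, s:
δQ/Q = √((δu/u)² + (-2·δs/s)²) = √(0.00667 + 0.00116) = 0.0885
Q = 0.0138, so δQ = 0.0885 × 0.0138 = 0.00122.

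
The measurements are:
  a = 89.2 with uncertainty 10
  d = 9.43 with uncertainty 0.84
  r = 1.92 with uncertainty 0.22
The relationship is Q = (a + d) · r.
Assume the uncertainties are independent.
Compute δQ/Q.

Let u = a + d = 98.6. δu = √(δa² + δd²) = √(100 + 0.706) = 10.0, so δu/u = 0.102.
Q is then a monomial in u, r:
δQ/Q = √((δu/u)² + (1·δr/r)²) = √(0.0104 + 0.0131) = 0.153

0.153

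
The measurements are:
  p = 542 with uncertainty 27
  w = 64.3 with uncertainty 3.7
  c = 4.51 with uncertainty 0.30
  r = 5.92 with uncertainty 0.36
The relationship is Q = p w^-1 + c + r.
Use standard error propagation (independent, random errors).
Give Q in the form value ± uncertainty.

18.9 ± 0.794

Let h = p·w^-1 = 8.43. δh/h = √((1·δp/p)² + (-1·δw/w)²) = √(0.00248 + 0.00331) = 0.0761, so δh = 0.642.
Q = h + c + r: δQ = √(δh² + δc² + δr²) = √(0.412 + 0.0900 + 0.130) = 0.794
Q = 18.9.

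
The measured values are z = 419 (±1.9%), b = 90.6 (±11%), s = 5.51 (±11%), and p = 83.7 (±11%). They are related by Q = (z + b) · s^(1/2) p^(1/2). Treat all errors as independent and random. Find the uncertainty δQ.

894

Let u = z + b = 510. δu = √(δz² + δb²) = √(63.4 + 99.3) = 12.8, so δu/u = 0.0250.
Q is then a monomial in u, s, p:
δQ/Q = √((δu/u)² + (½·δs/s)² + (½·δp/p)²) = √(0.000627 + 0.00302 + 0.00302) = 0.0817
Q = 10900, so δQ = 0.0817 × 10900 = 894.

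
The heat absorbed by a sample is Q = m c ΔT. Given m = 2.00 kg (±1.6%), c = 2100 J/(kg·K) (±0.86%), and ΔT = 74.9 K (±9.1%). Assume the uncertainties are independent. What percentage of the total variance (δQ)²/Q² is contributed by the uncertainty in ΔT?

96.2%

(δQ/Q)² = (1·δm/m)² + (1·δc/c)² + (1·δΔT/ΔT)²
  m term: (1×0.0160)² = 0.000256
  c term: (1×0.00860)² = 7.4e-05
  ΔT term: (1×0.0910)² = 0.00828
Total = 0.00861. Share from ΔT = 0.00828/0.00861 = 0.962.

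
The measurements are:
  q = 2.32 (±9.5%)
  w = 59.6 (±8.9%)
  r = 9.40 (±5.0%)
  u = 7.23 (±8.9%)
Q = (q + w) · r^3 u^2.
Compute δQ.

Let h = q + w = 61.9. δh = √(δq² + δw²) = √(0.0486 + 28.1) = 5.31, so δh/h = 0.0857.
Q is then a monomial in h, r, u:
δQ/Q = √((δh/h)² + (3·δr/r)² + (2·δu/u)²) = √(0.00735 + 0.0225 + 0.0317) = 0.248
Q = 2.69e+06, so δQ = 0.248 × 2.69e+06 = 6.67e+05.

6.67e+05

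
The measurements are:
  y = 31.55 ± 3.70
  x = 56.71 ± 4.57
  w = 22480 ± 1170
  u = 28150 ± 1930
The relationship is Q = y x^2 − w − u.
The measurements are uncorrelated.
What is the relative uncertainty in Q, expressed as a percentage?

Let p = y·x^2 = 101500. δp/p = √((1·δy/y)² + (2·δx/x)²) = √(0.0138 + 0.0260) = 0.199, so δp = 20200.
Q = p − w − u: δQ = √(δp² + δw² + δu²) = √(4.09e+08 + 1.37e+06 + 3.72e+06) = 20300
Q = 50840, so δQ/Q = 20300/50840 = 0.400.

40.0%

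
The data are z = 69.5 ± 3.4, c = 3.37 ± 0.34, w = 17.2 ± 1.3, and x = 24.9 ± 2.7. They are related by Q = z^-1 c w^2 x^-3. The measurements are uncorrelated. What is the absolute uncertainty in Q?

For a monomial Q ∝ z^-1, c, w^2, x^-3, fractional errors add in quadrature:
  (-1·δz/z)² = (-1×0.0489)² = 0.00239;  (1·δc/c)² = (1×0.101)² = 0.0102;  (2·δw/w)² = (2×0.0756)² = 0.0229;  (-3·δx/x)² = (-3×0.108)² = 0.106
δQ/Q = √(0.141) = 0.376
Q = 0.000929, so δQ = 0.376 × 0.000929 = 0.000349.

0.000349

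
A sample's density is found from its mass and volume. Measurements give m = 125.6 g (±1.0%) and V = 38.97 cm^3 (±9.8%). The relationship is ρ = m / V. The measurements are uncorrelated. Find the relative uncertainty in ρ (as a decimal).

ρ is a product of powers, so relative uncertainties combine in quadrature:
  (1·δm/m)² = (1×0.0100)² = 0.000100;  (-1·δV/V)² = (-1×0.0980)² = 0.00960
δρ/ρ = √(0.00970) = 0.0985

0.0985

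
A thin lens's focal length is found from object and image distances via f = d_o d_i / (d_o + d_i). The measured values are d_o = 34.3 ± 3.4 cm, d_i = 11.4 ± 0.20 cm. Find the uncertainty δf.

∂f/∂d_o = (d_i/(d_o+d_i))² = 0.0622;  ∂f/∂d_i = (d_o/(d_o+d_i))² = 0.563
δf = √((∂f/∂d_o · δd_o)² + (∂f/∂d_i · δd_i)²) = √(0.0448 + 0.0127) = 0.240 cm

0.240 cm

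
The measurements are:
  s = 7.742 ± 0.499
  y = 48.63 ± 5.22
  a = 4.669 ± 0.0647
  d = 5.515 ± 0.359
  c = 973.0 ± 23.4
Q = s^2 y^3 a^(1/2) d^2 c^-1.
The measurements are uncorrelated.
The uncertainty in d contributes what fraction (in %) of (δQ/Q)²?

12.3%

(δQ/Q)² = (2·δs/s)² + (3·δy/y)² + (½·δa/a)² + (2·δd/d)² + (-1·δc/c)²
  s term: (2×0.0645)² = 0.0166
  y term: (3×0.107)² = 0.104
  a term: (0.5×0.0139)² = 4.8e-05
  d term: (2×0.0651)² = 0.0169
  c term: (-1×0.0240)² = 0.000578
Total = 0.138. Share from d = 0.0169/0.138 = 0.123.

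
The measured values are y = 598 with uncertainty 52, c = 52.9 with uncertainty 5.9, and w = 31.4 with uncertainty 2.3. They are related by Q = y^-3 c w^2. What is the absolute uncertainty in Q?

For a monomial Q ∝ y^-3, c, w^2, fractional errors add in quadrature:
  (-3·δy/y)² = (-3×0.0870)² = 0.0681;  (1·δc/c)² = (1×0.112)² = 0.0124;  (2·δw/w)² = (2×0.0732)² = 0.0215
δQ/Q = √(0.102) = 0.319
Q = 0.000244, so δQ = 0.319 × 0.000244 = 7.79e-05.

7.79e-05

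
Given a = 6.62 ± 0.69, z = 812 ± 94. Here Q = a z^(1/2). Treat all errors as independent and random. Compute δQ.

Each factor contributes (exponent × relative error)² to (δQ/Q)²:
  (1·δa/a)² = (1×0.104)² = 0.0109;  (½·δz/z)² = (0.5×0.116)² = 0.00335
δQ/Q = √(0.0142) = 0.119
Q = 189, so δQ = 0.119 × 189 = 22.5.

22.5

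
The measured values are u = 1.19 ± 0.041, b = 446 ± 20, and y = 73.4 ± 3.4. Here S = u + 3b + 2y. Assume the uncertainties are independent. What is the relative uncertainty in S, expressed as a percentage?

Absolute uncertainties add in quadrature for a linear combination:
  (δu)² = 0.00168;  (3·δb)² = 3600;  (2·δy)² = 46.2
δS = √(3650) = 60.4
S = 1490, so δS/S = 60.4/1490 = 0.0406.

4.06%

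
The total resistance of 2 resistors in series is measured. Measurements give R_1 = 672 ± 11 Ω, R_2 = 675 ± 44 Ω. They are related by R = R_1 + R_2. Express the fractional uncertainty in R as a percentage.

3.37%

Absolute uncertainties add in quadrature for a linear combination:
  (δR_1)² = 121;  (δR_2)² = 1940
δR = √(2060) = 45.4 Ω
R = 1350 Ω, so δR/R = 45.4/1350 = 0.0337.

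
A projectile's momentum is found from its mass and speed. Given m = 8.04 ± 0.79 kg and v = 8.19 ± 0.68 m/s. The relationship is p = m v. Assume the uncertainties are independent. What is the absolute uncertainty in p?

p is a product of powers, so relative uncertainties combine in quadrature:
  (1·δm/m)² = (1×0.0983)² = 0.00965;  (1·δv/v)² = (1×0.0830)² = 0.00689
δp/p = √(0.0165) = 0.129
p = 65.8 kg·m/s, so δp = 0.129 × 65.8 = 8.47 kg·m/s.

8.47 kg·m/s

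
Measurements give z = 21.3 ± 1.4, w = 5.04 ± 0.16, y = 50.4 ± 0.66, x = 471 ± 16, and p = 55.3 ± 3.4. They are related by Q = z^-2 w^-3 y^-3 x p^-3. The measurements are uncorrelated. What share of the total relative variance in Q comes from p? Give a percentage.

53.9%

(δQ/Q)² = (-2·δz/z)² + (-3·δw/w)² + (-3·δy/y)² + (1·δx/x)² + (-3·δp/p)²
  z term: (-2×0.0657)² = 0.0173
  w term: (-3×0.0317)² = 0.00907
  y term: (-3×0.0131)² = 0.00154
  x term: (1×0.0340)² = 0.00115
  p term: (-3×0.0615)² = 0.0340
Total = 0.0631. Share from p = 0.0340/0.0631 = 0.539.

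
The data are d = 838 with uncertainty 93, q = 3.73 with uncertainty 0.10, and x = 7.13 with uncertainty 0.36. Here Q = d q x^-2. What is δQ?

Relative error in a monomial: (δQ/Q)² = Σ (nᵢ · δxᵢ/xᵢ)².
  (1·δd/d)² = (1×0.111)² = 0.0123;  (1·δq/q)² = (1×0.0268)² = 0.000719;  (-2·δx/x)² = (-2×0.0505)² = 0.0102
δQ/Q = √(0.0232) = 0.152
Q = 61.5, so δQ = 0.152 × 61.5 = 9.37.

9.37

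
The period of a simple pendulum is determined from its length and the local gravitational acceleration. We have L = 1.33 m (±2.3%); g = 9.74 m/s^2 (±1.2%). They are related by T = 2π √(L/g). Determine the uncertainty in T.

0.0301 s

T is a product of powers, so relative uncertainties combine in quadrature:
  (½·δL/L)² = (0.5×0.0230)² = 0.000132;  (−½·δg/g)² = (-0.5×0.0120)² = 3.6e-05
δT/T = √(0.000168) = 0.0130
T = 2.32 s, so δT = 0.0130 × 2.32 = 0.0301 s.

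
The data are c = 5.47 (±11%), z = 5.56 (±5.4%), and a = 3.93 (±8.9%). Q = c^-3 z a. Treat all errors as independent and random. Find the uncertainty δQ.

0.0462

Q is a product of powers, so relative uncertainties combine in quadrature:
  (-3·δc/c)² = (-3×0.110)² = 0.109;  (1·δz/z)² = (1×0.0540)² = 0.00292;  (1·δa/a)² = (1×0.0890)² = 0.00792
δQ/Q = √(0.120) = 0.346
Q = 0.134, so δQ = 0.346 × 0.134 = 0.0462.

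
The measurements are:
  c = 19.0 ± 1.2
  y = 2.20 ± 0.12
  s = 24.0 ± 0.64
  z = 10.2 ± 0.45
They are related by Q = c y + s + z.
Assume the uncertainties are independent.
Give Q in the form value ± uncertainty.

Let p = c·y = 41.8. δp/p = √((1·δc/c)² + (1·δy/y)²) = √(0.00399 + 0.00298) = 0.0835, so δp = 3.49.
Q = p + s + z: δQ = √(δp² + δs² + δz²) = √(12.2 + 0.410 + 0.203) = 3.57
Q = 76.0.

76.0 ± 3.57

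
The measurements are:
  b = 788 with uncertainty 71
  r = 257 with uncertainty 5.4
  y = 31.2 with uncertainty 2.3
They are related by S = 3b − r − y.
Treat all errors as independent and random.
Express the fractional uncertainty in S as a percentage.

Absolute uncertainties add in quadrature for a linear combination:
  (3·δb)² = 45400;  (δr)² = 29.2;  (δy)² = 5.29
δS = √(45400) = 213
S = 2080, so δS/S = 213/2080 = 0.103.

10.3%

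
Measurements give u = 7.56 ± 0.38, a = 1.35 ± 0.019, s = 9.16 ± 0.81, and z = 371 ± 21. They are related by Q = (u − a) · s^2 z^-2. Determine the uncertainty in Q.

0.000828

Let w = u − a = 6.21. δw = √(δu² + δa²) = √(0.144 + 0.000361) = 0.380, so δw/w = 0.0613.
Q is then a monomial in w, s, z:
δQ/Q = √((δw/w)² + (2·δs/s)² + (-2·δz/z)²) = √(0.00375 + 0.0313 + 0.0128) = 0.219
Q = 0.00379, so δQ = 0.219 × 0.00379 = 0.000828.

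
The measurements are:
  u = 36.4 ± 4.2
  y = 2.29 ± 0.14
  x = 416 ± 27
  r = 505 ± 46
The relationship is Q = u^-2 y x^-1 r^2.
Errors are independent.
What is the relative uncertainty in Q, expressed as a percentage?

30.7%

Relative error in a monomial: (δQ/Q)² = Σ (nᵢ · δxᵢ/xᵢ)².
  (-2·δu/u)² = (-2×0.115)² = 0.0533;  (1·δy/y)² = (1×0.0611)² = 0.00374;  (-1·δx/x)² = (-1×0.0649)² = 0.00421;  (2·δr/r)² = (2×0.0911)² = 0.0332
δQ/Q = √(0.0944) = 0.307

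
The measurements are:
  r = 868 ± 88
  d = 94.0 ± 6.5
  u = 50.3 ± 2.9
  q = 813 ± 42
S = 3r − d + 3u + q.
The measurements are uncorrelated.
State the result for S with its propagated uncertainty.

3470 ± 268

Sums and differences: (δS)² = Σ (cᵢ δxᵢ)².
  (3·δr)² = 69700;  (δd)² = 42.2;  (3·δu)² = 75.7;  (δq)² = 1760
δS = √(71600) = 268
S = 3470.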